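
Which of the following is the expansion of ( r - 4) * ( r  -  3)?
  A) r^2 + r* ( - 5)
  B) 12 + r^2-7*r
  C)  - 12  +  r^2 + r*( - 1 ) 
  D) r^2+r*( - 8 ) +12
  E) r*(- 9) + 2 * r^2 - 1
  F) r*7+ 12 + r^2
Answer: B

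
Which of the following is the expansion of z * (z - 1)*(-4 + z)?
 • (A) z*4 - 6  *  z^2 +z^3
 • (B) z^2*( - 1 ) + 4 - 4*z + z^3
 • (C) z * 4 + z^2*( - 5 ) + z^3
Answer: C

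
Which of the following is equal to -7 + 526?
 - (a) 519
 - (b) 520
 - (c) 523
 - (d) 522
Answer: a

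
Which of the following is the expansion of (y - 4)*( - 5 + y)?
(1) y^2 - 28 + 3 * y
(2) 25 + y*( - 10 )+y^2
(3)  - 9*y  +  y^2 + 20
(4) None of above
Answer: 3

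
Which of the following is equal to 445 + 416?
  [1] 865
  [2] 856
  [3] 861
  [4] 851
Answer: 3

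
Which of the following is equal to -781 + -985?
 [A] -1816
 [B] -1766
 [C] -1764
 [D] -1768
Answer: B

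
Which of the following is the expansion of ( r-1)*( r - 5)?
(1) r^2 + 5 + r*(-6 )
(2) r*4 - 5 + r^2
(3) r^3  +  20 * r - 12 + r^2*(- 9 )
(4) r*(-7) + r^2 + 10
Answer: 1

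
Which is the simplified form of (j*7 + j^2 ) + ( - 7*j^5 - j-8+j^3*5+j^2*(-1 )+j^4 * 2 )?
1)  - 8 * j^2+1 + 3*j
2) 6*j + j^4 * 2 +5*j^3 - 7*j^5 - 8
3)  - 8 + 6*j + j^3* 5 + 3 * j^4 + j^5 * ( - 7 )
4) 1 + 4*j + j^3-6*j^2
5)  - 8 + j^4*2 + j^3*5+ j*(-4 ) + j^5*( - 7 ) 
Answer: 2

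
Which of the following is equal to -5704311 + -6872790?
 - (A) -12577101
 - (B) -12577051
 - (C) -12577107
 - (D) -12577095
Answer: A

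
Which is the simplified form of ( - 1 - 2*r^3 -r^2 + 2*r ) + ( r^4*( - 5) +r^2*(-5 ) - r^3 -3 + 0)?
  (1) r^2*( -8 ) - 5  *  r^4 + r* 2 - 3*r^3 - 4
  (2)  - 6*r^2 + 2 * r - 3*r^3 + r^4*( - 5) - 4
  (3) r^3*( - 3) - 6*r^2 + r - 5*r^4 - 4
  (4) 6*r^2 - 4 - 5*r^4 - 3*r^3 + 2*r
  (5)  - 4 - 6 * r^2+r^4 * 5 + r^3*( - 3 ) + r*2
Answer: 2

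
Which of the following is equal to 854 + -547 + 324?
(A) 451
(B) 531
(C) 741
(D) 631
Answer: D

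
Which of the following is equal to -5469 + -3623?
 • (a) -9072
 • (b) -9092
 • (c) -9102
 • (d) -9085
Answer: b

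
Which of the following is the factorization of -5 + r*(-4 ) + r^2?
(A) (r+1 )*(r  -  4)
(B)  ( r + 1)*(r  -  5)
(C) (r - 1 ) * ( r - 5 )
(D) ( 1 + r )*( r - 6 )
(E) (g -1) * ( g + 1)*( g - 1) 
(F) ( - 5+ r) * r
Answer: B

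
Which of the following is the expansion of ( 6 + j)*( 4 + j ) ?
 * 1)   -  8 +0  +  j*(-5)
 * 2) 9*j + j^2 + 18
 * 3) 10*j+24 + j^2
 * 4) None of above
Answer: 3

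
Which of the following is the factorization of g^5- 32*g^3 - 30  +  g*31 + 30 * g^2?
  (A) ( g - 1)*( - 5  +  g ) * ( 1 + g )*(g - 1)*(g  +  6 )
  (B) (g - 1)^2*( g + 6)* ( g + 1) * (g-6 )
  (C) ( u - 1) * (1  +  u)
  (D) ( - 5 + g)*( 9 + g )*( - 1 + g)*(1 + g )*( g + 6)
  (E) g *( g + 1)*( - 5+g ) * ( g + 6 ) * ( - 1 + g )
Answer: A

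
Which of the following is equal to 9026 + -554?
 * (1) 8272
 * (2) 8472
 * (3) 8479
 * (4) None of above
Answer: 2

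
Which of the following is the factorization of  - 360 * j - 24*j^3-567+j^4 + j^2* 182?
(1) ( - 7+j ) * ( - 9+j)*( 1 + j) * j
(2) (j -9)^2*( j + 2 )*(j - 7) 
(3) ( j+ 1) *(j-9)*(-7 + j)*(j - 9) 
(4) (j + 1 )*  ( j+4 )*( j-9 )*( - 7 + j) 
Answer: 3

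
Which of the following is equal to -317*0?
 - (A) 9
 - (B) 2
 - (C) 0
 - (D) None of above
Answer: C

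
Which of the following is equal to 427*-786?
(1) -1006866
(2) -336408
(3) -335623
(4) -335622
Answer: 4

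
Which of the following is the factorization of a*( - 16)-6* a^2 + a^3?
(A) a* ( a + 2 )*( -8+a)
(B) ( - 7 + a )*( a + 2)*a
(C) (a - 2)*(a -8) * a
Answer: A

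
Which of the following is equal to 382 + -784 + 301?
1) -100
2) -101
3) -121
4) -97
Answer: 2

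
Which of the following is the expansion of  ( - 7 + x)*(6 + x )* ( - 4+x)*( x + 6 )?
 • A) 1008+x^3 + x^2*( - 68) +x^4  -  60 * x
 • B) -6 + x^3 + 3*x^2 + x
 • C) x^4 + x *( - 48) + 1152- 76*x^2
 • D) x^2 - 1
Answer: A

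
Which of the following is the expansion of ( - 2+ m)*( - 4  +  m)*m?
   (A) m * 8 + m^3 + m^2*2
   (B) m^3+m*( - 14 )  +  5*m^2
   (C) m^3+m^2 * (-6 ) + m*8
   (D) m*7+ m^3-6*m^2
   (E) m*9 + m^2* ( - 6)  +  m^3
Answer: C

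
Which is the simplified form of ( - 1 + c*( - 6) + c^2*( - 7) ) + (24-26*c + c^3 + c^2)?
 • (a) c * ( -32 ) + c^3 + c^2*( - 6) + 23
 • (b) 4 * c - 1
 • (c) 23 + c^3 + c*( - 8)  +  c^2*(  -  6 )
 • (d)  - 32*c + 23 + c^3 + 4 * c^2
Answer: a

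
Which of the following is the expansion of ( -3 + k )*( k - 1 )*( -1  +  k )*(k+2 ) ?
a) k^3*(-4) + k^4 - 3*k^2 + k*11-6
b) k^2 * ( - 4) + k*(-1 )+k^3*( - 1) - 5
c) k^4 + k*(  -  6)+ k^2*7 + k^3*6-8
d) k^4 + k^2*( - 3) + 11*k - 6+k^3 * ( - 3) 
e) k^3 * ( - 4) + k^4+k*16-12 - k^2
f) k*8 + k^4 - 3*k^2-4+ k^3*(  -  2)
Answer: d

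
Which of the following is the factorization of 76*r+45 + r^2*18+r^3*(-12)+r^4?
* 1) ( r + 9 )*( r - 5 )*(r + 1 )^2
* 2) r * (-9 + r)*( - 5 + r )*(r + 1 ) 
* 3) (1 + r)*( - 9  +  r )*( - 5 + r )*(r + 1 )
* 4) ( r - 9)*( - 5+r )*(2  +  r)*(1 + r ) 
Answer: 3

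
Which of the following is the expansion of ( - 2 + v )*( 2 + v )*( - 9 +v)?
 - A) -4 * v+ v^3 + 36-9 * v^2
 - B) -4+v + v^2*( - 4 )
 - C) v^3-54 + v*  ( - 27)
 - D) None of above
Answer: A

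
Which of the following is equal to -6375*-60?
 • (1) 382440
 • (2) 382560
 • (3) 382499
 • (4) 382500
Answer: 4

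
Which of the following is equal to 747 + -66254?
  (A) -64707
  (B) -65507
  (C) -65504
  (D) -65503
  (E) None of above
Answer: B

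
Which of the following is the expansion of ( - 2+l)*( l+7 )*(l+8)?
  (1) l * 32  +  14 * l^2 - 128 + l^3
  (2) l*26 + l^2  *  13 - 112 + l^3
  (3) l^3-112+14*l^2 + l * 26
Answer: 2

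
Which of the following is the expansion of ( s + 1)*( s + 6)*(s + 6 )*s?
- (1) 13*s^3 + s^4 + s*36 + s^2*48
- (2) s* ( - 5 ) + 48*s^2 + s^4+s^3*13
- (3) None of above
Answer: 1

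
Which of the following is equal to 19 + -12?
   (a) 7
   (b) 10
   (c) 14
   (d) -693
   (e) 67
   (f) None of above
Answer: a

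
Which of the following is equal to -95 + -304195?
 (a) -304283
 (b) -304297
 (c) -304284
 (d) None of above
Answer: d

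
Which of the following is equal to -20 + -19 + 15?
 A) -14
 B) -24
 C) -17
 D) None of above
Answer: B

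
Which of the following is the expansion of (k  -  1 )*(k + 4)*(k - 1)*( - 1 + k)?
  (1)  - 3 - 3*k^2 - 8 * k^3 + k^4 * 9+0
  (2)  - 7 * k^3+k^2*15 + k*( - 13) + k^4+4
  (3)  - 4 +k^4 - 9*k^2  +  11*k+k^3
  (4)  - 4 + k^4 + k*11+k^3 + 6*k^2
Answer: 3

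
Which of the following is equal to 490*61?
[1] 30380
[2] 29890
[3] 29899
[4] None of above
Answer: 2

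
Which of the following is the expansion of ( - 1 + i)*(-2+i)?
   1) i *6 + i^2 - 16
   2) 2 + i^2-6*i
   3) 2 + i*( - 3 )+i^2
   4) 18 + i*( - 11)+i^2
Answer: 3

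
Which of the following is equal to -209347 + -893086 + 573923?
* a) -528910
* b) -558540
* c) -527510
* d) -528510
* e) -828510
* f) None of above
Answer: d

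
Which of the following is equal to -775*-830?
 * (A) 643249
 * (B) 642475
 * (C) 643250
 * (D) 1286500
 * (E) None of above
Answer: C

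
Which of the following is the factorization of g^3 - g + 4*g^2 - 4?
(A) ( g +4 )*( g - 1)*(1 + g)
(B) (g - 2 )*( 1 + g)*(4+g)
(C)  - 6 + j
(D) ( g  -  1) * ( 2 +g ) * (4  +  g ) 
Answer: A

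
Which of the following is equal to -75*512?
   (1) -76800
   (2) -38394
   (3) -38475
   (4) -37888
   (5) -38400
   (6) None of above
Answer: 5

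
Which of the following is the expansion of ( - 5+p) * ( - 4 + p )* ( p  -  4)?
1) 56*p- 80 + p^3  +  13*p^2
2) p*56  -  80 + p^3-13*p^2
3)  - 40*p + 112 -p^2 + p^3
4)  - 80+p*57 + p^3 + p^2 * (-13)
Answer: 2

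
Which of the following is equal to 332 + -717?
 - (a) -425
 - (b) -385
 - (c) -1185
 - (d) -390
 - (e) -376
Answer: b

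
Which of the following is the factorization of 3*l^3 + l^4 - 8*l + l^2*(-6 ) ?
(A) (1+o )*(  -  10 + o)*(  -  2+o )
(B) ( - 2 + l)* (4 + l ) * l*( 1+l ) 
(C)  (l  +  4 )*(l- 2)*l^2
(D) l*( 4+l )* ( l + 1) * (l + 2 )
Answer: B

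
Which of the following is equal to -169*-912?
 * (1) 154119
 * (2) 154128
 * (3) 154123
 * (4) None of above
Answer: 2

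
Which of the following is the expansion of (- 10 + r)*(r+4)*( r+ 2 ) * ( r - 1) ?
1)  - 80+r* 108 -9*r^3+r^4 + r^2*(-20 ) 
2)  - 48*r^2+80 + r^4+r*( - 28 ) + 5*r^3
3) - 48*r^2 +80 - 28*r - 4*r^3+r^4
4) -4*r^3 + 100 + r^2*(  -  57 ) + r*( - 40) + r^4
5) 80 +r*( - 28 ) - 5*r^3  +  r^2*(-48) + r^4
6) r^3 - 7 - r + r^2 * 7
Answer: 5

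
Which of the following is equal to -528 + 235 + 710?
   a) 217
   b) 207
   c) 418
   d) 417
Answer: d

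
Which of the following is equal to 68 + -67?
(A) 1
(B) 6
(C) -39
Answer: A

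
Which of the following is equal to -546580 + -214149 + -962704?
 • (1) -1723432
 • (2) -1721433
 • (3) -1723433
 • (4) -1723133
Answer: 3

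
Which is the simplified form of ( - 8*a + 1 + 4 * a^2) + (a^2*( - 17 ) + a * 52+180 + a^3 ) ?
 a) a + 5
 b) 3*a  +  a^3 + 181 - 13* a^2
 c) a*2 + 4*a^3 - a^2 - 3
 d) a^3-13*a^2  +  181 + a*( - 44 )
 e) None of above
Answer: e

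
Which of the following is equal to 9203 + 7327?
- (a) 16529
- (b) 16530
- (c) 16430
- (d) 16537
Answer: b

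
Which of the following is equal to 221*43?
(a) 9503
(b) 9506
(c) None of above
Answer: a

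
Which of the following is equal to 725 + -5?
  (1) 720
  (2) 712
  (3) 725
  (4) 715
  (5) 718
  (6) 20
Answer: 1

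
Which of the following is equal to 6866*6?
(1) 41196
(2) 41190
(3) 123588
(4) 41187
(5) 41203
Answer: 1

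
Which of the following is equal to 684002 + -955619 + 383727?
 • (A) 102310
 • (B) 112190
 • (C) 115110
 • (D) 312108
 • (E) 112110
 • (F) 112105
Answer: E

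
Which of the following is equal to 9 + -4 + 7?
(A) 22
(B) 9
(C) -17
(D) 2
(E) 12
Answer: E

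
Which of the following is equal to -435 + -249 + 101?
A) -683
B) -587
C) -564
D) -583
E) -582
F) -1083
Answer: D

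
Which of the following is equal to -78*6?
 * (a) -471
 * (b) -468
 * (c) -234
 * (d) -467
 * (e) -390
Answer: b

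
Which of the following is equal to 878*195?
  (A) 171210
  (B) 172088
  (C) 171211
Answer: A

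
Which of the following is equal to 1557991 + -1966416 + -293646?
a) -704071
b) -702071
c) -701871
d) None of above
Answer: b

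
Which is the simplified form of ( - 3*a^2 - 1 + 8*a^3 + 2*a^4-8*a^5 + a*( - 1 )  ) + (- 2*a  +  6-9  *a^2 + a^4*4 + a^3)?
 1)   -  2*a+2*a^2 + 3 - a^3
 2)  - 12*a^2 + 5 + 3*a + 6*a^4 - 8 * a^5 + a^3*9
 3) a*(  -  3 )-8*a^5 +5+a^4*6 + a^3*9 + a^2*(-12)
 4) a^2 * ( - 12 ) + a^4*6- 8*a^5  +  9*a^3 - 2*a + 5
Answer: 3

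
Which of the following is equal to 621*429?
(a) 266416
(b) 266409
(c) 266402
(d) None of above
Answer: b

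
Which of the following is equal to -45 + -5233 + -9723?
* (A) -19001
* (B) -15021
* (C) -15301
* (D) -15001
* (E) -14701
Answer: D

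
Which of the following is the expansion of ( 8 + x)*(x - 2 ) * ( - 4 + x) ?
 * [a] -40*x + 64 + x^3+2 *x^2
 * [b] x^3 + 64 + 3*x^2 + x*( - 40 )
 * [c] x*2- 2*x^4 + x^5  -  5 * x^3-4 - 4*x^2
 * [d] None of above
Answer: a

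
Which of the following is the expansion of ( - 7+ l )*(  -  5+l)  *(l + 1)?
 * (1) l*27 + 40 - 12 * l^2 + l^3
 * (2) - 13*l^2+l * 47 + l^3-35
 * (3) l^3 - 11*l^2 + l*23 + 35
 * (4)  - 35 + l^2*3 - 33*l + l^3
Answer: 3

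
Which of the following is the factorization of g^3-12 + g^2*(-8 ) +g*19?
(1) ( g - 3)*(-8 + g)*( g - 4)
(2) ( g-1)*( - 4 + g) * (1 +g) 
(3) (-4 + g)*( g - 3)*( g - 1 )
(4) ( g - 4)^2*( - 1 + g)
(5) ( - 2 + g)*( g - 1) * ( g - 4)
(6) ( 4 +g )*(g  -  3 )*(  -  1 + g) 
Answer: 3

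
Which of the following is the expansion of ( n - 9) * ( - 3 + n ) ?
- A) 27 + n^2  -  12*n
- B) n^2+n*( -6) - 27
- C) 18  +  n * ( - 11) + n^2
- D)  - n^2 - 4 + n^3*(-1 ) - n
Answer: A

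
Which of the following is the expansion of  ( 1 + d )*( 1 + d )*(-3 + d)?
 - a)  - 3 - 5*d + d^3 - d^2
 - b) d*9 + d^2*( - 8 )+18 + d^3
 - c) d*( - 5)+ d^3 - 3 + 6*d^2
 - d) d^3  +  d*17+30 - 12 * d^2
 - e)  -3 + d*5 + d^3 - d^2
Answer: a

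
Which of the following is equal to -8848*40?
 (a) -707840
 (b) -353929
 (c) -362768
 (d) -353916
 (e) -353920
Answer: e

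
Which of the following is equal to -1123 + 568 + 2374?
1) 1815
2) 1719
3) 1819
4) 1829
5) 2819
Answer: 3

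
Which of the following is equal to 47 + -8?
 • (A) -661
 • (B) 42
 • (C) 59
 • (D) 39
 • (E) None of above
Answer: D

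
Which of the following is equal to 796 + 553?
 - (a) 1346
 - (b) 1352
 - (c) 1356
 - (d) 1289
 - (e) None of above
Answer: e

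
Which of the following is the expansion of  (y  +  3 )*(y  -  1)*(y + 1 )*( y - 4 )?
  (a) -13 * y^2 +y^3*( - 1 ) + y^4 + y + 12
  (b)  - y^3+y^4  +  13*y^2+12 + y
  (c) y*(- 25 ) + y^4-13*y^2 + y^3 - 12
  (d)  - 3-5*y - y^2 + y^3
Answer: a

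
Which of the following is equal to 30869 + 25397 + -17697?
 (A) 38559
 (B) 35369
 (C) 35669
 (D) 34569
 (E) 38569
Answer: E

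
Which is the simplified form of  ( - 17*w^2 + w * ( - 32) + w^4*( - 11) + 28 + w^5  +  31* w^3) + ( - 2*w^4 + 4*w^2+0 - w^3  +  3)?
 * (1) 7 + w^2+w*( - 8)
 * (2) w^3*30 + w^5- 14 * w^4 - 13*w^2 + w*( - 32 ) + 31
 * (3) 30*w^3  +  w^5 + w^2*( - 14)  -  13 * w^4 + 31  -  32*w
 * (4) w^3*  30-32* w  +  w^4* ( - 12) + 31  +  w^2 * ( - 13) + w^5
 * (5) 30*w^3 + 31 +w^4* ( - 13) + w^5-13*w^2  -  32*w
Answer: 5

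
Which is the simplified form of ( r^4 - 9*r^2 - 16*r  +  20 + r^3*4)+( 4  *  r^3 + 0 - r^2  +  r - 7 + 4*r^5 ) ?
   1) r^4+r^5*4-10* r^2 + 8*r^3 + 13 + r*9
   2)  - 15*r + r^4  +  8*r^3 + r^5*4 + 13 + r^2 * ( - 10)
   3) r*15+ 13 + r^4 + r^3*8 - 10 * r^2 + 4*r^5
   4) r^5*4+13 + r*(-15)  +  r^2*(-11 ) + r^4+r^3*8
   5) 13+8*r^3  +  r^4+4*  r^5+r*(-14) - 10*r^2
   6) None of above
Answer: 2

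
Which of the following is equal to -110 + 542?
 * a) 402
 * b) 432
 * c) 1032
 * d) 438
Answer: b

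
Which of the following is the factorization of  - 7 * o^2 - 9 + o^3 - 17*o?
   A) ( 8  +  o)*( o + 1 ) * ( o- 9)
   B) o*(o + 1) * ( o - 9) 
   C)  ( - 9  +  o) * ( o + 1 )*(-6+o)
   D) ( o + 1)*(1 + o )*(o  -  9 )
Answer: D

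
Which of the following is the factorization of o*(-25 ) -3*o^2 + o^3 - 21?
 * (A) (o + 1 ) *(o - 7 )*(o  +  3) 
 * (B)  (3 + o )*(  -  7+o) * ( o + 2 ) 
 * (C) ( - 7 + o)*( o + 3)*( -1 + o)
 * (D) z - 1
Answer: A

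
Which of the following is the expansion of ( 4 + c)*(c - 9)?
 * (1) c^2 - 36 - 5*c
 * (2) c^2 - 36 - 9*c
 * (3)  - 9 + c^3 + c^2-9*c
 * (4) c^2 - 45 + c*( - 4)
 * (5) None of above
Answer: 1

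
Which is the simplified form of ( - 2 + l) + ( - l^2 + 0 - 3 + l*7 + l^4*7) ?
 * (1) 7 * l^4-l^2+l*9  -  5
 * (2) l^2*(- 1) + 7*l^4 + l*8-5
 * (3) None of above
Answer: 2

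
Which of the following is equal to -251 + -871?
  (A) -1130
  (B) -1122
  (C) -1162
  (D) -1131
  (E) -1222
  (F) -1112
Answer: B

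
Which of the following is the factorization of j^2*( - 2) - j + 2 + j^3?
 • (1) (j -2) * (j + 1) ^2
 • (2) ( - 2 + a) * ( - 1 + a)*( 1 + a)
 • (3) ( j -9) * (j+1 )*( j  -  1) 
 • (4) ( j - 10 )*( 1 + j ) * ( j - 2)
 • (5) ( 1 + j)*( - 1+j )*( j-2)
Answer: 5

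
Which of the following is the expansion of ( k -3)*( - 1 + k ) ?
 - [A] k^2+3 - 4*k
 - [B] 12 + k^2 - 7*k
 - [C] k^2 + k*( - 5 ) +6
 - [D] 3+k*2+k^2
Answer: A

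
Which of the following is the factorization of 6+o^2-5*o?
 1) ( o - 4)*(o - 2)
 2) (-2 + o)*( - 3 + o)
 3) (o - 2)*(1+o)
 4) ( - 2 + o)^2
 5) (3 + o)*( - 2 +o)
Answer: 2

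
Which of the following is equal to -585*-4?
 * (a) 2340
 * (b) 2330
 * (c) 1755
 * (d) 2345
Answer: a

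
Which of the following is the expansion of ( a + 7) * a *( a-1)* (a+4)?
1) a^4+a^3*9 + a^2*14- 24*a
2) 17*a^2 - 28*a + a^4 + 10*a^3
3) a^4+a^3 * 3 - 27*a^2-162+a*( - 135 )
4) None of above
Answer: 2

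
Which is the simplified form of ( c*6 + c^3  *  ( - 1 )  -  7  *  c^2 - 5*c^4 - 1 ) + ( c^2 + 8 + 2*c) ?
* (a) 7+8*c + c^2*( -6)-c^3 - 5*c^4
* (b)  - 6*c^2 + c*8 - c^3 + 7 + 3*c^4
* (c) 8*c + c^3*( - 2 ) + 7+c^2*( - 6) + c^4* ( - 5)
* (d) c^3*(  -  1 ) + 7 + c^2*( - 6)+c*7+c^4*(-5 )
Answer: a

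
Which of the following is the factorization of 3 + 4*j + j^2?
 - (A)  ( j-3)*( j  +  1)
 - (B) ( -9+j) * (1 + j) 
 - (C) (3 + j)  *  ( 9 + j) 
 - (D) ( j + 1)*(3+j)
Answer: D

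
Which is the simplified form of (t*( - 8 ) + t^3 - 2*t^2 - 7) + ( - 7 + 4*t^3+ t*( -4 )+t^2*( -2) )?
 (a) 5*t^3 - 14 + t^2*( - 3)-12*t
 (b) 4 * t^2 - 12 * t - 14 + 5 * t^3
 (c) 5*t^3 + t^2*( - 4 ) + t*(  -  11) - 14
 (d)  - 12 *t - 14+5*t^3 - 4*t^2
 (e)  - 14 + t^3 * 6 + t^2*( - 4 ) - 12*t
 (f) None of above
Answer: d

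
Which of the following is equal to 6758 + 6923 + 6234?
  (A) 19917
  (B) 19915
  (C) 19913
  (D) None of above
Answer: B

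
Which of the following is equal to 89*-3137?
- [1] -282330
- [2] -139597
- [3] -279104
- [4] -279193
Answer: 4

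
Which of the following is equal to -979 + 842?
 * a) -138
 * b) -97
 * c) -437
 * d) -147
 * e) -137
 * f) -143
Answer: e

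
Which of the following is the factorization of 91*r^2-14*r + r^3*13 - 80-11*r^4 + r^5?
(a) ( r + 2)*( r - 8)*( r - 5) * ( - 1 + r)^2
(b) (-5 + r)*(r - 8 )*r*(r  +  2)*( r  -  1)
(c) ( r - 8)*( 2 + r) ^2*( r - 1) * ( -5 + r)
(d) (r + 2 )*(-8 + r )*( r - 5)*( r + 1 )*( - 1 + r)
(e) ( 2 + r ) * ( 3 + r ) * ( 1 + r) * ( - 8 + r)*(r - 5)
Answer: d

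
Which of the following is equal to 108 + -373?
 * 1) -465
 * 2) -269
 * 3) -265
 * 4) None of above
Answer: 3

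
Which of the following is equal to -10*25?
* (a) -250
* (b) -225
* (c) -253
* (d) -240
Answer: a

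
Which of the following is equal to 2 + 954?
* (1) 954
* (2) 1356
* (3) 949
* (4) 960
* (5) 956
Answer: 5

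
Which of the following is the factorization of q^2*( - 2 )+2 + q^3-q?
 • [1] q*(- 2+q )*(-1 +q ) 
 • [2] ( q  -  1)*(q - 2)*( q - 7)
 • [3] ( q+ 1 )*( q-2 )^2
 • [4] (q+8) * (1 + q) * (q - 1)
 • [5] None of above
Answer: 5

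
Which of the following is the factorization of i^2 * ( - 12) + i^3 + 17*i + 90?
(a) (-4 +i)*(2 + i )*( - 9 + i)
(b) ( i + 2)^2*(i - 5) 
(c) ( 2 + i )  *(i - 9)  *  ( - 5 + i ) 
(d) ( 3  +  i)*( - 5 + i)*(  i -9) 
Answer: c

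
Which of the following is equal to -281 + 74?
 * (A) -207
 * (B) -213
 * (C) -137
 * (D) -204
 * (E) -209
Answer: A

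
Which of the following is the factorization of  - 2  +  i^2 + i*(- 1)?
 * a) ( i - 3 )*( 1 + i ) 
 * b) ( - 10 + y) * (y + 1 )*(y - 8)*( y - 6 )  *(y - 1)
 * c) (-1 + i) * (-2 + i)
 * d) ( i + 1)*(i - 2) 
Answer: d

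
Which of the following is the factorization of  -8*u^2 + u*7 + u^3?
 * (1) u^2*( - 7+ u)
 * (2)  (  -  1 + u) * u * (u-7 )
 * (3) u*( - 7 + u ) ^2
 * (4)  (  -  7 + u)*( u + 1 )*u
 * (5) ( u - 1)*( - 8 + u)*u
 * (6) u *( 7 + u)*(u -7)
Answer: 2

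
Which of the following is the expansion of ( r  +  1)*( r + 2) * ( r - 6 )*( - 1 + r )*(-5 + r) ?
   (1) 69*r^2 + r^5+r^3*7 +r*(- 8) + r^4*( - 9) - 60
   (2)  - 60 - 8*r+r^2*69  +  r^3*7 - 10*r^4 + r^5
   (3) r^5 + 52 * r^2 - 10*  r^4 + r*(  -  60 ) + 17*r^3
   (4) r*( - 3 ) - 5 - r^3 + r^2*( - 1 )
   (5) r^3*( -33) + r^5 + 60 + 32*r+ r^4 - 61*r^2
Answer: 1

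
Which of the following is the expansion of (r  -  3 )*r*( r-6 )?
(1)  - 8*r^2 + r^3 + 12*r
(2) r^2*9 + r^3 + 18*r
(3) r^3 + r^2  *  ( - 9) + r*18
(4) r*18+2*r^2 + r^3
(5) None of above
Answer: 3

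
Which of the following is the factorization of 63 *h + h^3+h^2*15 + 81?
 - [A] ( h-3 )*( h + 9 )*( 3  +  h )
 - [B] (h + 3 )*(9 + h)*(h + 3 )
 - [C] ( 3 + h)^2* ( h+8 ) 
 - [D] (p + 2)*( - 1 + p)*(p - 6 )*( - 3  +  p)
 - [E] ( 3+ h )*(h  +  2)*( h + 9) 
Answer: B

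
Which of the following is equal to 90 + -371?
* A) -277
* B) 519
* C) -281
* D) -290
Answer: C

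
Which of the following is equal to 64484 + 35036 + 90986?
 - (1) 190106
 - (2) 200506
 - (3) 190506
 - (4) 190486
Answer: 3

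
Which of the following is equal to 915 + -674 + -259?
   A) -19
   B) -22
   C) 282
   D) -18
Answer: D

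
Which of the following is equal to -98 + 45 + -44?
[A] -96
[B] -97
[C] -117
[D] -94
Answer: B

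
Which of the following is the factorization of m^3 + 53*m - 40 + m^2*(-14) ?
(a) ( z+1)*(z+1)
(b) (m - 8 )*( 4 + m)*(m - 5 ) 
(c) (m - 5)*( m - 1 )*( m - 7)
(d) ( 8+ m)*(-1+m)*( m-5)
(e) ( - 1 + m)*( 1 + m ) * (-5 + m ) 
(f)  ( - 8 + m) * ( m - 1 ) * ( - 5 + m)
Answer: f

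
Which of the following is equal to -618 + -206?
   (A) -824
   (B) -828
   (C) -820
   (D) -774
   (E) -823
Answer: A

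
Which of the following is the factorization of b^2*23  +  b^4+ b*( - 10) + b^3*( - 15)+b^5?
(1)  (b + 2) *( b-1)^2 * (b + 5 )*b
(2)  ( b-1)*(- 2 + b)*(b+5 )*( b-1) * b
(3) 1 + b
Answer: 2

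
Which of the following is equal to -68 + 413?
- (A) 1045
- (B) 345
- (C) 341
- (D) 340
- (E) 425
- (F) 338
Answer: B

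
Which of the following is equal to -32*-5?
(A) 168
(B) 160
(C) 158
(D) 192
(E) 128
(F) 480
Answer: B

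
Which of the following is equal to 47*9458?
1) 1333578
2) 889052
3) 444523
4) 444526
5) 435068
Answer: 4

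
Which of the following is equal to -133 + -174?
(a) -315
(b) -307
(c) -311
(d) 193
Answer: b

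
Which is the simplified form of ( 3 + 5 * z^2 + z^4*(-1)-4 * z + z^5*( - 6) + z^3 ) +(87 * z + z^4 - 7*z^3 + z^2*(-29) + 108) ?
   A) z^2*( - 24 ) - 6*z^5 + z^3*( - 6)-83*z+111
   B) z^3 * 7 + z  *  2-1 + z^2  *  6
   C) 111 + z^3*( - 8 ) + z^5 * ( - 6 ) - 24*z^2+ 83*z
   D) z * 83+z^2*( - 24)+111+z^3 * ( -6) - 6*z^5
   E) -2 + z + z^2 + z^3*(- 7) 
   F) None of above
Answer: D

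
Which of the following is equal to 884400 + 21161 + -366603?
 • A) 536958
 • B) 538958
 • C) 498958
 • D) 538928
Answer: B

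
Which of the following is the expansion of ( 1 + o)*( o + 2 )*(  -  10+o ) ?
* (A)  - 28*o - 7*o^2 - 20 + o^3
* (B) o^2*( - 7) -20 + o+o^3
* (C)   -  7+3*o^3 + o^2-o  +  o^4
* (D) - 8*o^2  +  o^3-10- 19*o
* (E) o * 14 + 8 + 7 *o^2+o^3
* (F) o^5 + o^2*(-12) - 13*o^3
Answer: A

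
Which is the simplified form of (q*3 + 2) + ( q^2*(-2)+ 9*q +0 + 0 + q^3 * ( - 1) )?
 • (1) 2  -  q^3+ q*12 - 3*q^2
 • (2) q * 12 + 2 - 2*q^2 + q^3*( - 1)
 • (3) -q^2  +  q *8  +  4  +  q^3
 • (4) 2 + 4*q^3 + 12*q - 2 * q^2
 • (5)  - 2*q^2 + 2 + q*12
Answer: 2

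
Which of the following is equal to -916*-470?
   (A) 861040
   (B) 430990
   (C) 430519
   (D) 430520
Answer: D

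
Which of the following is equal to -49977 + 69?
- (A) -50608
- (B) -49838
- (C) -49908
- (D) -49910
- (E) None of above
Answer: C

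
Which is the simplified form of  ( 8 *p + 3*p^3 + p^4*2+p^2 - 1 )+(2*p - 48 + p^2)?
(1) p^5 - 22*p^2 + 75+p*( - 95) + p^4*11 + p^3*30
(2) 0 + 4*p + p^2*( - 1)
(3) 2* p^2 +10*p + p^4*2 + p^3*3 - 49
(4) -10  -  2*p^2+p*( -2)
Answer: 3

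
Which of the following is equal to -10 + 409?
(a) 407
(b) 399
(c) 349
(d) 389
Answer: b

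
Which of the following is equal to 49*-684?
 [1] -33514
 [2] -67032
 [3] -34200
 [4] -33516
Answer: 4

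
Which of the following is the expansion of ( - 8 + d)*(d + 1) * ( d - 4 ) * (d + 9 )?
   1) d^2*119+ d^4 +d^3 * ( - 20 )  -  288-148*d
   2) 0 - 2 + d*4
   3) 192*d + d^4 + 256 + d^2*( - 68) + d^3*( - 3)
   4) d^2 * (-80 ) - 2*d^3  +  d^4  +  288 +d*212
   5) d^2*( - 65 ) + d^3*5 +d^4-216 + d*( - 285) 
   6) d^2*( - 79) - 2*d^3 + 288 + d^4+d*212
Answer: 6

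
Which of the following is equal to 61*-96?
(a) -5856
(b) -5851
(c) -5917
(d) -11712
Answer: a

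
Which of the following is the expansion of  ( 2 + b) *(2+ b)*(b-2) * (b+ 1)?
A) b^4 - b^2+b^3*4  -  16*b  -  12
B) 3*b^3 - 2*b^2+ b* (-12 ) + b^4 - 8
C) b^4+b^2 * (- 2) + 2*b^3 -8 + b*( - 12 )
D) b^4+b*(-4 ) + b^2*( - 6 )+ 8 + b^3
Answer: B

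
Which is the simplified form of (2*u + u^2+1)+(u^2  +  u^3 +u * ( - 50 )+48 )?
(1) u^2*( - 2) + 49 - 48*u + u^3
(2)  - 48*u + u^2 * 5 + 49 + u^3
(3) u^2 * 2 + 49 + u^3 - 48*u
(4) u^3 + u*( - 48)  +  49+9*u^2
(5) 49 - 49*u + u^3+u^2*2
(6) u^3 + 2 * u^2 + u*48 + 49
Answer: 3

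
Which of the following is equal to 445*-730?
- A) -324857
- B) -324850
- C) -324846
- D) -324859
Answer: B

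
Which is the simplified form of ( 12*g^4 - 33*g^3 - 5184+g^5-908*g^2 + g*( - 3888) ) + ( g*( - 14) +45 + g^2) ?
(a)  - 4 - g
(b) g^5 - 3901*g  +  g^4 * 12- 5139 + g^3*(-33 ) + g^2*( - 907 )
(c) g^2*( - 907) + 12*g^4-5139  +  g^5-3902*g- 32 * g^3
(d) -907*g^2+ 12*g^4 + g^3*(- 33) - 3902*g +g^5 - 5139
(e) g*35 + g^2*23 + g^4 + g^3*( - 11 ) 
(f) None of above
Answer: d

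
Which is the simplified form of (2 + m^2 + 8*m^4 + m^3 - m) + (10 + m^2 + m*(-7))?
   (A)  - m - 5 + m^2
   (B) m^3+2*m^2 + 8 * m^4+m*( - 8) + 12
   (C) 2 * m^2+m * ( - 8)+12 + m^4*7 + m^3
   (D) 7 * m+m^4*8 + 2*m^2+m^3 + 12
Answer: B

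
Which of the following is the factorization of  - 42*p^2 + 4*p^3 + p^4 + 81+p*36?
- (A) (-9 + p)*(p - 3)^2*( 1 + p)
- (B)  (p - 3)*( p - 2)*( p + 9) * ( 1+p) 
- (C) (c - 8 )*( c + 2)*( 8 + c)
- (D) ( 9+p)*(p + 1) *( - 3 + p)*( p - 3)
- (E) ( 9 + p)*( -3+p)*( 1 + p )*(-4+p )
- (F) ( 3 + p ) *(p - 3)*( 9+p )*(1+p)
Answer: D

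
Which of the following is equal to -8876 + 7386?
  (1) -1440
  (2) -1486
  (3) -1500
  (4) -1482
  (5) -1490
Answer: 5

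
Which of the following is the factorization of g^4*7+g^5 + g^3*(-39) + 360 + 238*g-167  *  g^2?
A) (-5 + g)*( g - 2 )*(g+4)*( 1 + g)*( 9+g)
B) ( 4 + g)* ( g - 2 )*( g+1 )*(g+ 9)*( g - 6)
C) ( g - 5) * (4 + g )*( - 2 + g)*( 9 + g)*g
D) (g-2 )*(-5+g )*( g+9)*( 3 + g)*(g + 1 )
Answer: A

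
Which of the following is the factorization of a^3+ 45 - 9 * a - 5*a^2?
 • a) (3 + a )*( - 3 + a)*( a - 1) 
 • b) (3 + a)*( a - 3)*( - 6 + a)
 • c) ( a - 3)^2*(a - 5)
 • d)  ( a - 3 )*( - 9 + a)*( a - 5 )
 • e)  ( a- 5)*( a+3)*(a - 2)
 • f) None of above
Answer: f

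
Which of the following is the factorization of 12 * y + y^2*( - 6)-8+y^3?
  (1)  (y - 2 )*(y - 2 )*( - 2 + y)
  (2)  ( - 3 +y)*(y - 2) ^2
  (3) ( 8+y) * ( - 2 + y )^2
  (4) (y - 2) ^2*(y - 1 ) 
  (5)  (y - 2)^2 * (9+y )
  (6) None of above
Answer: 1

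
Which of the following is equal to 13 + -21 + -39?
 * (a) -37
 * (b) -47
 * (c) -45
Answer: b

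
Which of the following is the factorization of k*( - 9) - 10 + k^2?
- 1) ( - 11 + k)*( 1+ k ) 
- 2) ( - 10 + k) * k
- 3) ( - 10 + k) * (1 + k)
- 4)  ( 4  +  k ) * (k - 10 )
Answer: 3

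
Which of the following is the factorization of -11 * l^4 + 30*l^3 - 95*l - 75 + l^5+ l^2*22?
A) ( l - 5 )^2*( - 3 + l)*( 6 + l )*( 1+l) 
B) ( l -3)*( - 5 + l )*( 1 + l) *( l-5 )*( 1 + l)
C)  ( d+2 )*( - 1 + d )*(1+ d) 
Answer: B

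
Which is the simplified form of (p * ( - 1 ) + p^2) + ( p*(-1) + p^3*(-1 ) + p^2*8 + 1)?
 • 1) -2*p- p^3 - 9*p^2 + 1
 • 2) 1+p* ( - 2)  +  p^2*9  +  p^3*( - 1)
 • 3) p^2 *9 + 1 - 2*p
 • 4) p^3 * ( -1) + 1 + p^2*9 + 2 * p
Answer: 2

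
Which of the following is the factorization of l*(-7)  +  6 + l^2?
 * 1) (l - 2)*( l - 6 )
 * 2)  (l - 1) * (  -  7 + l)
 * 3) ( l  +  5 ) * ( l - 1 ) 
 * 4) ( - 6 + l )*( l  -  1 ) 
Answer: 4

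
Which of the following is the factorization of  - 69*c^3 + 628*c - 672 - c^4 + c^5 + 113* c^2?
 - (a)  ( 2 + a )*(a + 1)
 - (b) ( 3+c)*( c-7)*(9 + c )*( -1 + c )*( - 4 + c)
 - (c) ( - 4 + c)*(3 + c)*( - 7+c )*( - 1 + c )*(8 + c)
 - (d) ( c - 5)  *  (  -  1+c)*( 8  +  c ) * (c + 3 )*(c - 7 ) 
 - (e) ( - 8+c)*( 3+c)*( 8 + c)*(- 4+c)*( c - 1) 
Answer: c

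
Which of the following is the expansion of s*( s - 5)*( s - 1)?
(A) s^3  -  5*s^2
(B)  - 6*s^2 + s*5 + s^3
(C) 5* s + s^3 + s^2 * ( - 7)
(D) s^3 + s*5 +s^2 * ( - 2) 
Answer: B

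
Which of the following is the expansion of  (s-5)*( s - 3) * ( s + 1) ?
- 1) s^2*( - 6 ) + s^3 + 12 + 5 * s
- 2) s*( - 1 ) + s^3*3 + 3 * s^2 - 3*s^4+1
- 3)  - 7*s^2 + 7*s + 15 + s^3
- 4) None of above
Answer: 3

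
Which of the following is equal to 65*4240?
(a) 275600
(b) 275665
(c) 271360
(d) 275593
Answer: a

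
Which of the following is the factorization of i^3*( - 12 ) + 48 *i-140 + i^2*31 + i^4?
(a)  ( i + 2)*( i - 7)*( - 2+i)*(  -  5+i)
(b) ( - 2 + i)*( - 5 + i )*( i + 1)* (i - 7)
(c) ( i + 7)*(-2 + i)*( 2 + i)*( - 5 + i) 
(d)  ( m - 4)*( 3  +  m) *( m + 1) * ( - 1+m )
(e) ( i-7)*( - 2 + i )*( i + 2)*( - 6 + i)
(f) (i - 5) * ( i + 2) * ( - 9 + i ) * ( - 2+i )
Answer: a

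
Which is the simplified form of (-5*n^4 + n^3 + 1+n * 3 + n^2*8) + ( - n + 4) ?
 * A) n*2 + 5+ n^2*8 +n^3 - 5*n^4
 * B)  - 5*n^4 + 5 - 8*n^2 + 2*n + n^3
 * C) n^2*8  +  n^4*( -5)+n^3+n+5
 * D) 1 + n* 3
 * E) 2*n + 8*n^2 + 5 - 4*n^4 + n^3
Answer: A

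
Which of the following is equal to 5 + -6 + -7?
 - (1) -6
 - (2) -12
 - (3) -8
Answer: 3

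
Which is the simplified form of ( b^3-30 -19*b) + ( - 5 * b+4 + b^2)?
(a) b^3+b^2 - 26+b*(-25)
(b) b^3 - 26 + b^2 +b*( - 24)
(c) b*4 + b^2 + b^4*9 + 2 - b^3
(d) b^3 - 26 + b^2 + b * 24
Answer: b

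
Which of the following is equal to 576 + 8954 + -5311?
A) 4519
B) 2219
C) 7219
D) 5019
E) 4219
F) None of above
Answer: E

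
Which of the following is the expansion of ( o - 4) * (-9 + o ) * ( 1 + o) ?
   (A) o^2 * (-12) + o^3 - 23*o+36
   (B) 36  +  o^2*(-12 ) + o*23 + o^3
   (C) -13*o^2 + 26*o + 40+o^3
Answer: B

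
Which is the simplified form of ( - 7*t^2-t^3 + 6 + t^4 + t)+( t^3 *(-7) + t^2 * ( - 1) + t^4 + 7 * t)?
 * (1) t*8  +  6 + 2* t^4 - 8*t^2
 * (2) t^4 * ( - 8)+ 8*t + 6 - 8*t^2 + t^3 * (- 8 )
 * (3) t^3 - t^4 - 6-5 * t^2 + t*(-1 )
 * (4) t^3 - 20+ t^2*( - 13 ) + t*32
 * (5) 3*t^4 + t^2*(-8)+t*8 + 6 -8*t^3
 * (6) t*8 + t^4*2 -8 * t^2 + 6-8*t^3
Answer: 6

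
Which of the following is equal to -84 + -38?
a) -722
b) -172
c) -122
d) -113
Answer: c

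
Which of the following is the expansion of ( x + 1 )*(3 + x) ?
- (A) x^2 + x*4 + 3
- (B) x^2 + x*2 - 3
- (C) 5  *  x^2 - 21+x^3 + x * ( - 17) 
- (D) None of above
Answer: A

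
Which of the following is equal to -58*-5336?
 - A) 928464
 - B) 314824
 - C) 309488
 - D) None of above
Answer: C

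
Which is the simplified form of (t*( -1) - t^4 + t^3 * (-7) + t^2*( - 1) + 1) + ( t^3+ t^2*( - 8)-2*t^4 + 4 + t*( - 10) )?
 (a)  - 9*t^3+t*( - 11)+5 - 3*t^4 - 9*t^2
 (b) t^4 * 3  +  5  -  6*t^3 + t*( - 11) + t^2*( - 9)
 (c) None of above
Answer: c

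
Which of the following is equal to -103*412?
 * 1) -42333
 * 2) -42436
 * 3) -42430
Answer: 2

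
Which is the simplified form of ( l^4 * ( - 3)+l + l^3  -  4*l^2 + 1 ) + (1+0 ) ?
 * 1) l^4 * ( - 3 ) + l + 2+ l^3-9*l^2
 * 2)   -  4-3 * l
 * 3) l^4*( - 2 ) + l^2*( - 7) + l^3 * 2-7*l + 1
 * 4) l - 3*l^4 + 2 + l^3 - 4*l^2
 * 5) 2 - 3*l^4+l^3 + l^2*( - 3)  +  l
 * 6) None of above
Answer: 4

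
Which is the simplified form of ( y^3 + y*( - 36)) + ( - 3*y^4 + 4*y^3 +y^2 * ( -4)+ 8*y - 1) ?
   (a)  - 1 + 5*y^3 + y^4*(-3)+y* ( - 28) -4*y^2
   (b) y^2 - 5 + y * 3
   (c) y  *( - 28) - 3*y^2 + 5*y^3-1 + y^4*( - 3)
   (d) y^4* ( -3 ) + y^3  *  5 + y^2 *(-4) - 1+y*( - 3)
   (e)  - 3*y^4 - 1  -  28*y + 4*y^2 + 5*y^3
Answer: a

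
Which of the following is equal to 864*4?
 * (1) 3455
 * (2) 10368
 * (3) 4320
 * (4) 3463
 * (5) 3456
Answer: 5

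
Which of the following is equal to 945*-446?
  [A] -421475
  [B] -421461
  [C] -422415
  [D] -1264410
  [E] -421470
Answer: E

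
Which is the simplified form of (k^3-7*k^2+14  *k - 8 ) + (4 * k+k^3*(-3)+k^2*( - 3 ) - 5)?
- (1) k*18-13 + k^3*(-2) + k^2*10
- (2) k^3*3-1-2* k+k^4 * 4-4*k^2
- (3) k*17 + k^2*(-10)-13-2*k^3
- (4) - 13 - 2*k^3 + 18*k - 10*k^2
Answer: 4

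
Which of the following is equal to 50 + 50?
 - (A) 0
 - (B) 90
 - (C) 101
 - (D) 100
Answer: D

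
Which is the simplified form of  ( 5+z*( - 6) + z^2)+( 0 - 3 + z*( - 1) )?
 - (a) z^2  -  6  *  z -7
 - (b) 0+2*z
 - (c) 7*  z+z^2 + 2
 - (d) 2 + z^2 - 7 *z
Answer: d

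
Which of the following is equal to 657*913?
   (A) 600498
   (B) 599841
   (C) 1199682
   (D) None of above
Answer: B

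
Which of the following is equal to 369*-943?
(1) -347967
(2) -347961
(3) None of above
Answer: 1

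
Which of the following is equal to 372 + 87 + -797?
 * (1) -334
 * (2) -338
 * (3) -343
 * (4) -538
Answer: 2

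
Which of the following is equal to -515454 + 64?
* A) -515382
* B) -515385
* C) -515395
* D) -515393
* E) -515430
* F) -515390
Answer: F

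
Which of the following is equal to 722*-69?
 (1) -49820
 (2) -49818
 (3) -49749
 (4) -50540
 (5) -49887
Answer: 2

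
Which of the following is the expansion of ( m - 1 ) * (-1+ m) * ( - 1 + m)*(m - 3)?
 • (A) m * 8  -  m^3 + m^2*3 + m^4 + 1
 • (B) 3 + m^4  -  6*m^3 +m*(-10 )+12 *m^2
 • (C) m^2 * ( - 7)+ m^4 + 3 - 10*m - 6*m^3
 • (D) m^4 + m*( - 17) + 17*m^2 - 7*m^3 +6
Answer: B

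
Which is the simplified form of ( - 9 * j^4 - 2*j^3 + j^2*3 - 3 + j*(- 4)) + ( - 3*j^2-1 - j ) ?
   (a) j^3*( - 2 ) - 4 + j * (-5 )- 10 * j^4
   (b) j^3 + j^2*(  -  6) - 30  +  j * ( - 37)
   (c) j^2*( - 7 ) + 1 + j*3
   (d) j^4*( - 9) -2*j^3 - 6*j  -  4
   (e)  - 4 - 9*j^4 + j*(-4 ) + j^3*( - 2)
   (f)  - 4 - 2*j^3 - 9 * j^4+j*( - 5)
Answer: f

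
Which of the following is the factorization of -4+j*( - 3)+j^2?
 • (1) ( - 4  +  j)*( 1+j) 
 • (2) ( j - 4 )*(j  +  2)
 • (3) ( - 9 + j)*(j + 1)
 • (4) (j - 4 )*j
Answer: 1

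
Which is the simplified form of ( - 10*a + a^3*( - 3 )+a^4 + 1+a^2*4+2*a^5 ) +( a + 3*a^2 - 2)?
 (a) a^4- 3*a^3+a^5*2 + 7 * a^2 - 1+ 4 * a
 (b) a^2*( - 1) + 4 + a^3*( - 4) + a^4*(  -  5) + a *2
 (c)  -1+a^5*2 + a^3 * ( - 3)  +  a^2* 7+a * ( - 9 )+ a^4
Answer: c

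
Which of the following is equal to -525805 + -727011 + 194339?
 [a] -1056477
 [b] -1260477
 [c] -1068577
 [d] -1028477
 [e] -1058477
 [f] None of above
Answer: e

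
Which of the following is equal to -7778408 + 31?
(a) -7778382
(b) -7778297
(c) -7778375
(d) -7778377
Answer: d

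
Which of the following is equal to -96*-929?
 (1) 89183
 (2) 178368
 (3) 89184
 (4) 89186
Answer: 3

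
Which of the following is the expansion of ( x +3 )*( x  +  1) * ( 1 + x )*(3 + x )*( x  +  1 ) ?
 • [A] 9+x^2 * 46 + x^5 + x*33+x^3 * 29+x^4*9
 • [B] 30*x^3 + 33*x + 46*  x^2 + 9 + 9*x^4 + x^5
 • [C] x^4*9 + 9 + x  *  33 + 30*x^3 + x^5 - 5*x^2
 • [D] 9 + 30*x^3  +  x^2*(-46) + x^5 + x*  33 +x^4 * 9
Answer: B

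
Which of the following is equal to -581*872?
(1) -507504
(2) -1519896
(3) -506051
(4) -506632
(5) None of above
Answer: 4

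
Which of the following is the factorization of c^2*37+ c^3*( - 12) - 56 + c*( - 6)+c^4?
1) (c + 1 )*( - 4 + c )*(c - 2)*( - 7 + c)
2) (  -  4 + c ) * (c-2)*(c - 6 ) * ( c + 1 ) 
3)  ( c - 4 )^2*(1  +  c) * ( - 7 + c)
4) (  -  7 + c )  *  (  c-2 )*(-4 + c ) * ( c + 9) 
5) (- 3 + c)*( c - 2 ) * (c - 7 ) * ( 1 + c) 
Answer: 1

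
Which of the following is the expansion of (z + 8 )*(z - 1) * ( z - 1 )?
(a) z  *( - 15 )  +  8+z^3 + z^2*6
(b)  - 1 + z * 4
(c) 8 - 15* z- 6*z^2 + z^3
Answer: a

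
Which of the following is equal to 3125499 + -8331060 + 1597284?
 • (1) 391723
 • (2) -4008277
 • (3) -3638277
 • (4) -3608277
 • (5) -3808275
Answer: 4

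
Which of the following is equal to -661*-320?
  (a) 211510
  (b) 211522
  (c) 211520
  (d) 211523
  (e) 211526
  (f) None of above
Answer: c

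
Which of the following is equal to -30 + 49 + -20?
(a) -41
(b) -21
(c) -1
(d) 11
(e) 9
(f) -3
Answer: c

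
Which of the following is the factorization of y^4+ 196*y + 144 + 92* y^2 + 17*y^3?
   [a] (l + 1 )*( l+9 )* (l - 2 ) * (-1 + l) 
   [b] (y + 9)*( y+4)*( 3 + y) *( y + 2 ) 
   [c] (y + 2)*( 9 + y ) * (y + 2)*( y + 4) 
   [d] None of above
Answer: c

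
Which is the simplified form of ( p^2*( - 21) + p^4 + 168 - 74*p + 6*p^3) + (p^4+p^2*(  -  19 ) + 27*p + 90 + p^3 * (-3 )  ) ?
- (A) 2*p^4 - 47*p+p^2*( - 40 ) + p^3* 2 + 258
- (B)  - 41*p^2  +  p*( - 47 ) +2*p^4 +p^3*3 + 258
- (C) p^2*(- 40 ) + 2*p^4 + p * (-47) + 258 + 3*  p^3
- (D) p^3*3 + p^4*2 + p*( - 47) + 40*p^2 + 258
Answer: C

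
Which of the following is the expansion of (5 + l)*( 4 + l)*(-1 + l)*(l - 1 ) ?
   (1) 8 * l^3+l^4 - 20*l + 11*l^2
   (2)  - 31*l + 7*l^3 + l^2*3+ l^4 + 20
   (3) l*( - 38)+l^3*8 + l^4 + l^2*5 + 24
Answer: 2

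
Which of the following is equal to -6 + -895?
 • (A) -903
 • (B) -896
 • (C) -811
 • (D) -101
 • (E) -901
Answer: E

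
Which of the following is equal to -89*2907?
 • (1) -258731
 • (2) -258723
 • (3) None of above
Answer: 2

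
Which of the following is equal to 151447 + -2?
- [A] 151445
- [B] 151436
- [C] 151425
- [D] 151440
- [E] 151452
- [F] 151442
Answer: A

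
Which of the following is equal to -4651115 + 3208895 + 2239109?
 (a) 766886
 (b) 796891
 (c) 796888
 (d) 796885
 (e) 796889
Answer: e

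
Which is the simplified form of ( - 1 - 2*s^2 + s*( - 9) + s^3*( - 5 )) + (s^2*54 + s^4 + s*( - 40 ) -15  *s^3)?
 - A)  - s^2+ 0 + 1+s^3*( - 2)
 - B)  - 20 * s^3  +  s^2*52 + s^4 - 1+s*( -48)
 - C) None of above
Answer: C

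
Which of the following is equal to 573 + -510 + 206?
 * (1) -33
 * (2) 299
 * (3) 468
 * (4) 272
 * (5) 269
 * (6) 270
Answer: 5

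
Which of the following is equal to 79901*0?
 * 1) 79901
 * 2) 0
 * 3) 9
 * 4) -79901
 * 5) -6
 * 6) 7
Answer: 2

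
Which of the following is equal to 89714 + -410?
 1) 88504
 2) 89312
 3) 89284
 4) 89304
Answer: 4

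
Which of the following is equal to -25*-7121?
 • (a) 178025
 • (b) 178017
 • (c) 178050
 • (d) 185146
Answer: a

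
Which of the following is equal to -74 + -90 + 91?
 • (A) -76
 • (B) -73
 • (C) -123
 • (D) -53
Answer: B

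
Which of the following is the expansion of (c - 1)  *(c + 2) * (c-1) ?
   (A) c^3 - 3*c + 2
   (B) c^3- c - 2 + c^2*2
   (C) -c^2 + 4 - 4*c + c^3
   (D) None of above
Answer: A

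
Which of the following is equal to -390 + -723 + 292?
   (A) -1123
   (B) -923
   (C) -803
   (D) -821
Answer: D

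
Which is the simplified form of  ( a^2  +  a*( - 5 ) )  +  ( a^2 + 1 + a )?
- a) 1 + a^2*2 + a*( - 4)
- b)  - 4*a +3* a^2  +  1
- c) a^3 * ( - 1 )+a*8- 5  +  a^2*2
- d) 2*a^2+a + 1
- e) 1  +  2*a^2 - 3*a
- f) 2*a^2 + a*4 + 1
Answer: a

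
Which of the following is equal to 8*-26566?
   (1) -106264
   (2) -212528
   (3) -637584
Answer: 2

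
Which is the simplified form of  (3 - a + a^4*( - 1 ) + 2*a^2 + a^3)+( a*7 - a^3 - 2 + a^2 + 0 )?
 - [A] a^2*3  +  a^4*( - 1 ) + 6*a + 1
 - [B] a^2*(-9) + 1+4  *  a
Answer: A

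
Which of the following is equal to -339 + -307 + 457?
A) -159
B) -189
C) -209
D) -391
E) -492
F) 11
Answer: B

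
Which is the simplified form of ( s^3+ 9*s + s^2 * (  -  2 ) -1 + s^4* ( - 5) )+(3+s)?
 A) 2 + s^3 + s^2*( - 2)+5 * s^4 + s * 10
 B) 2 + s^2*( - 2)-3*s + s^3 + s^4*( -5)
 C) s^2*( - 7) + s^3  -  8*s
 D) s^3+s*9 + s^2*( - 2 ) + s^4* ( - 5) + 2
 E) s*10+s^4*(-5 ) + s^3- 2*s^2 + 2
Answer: E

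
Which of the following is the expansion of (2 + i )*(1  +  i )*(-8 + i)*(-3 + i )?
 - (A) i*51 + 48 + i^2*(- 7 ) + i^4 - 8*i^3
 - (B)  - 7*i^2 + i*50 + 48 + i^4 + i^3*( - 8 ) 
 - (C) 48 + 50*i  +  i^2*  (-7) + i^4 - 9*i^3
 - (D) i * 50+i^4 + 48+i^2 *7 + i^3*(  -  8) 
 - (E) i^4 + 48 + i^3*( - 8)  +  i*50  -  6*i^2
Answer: B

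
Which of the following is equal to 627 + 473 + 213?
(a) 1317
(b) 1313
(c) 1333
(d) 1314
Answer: b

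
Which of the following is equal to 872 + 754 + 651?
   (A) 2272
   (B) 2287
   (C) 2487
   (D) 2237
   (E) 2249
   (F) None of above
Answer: F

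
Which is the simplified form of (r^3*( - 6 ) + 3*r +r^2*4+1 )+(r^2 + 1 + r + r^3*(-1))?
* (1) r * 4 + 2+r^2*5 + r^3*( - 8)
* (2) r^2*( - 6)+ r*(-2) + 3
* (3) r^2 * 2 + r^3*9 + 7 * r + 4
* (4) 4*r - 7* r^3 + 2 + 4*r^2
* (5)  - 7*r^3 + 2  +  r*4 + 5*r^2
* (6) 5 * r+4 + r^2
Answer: 5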